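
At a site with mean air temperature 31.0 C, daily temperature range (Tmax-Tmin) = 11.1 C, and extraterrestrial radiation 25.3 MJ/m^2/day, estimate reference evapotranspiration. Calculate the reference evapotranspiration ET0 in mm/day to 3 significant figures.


Approach: apply the Hargreaves-Samani method, ET0 = 0.0023*(Tmean+17.8)*sqrt(Tmax-Tmin)*0.408*Ra.
ET0 = 0.0023*(31.0+17.8)*sqrt(11.1)*0.408*25.3 = 3.86 mm/day
Therefore the reference evapotranspiration ET0 = 3.86 mm/day.


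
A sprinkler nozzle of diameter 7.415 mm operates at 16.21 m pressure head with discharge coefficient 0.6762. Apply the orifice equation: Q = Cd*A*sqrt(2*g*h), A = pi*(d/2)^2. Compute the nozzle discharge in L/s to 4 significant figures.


A = pi*(7.415e-3/2)^2 = 4.31829e-05 m^2
Q = 0.6762 * 4.31829e-05 * sqrt(2*9.81*16.21) * 1000 = 0.5207 L/s
Therefore the nozzle discharge = 0.5207 L/s.


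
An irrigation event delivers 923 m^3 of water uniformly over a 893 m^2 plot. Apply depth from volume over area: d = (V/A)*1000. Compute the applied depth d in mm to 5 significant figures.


d = (923 / 893) * 1000 = 1033.6 mm
Therefore the applied depth d = 1033.6 mm.


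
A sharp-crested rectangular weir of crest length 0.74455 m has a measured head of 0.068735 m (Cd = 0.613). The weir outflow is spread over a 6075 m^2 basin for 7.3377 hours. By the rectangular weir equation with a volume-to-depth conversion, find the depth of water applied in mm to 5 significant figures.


Approach: apply the rectangular weir equation with a volume-to-depth conversion, Q = (2/3)*Cd*L*sqrt(2g)*H^1.5; d = Q*t/A * 1000.
Step 1 — weir discharge:
  Q = (2/3)*0.613*0.74455*sqrt(2*9.81)*0.068735^1.5 = 0.02428731 m^3/s
Step 2 — volume: V = 0.02428731 * 7.3377*3600 = 641.5669 m^3
Step 3 — depth: d = V/A * 1000 = 641.5669/6075 * 1000 = 105.61 mm
Therefore the depth of water applied = 105.61 mm.


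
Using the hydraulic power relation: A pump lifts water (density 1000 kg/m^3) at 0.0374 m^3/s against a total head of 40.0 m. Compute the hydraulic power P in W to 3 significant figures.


Approach: apply the hydraulic power relation, P = rho*g*Q*H.
P = 1000 * 9.81 * 0.0374 * 40.0 = 14700 W
Therefore the hydraulic power P = 14700 W.


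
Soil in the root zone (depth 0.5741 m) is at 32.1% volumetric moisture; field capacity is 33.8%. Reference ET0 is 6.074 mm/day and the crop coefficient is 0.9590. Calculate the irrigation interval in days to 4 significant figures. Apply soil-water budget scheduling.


Approach: apply soil-water budget scheduling, SMD = (FC-theta)/100*depth*1000; ETc = ET0*Kc; interval = SMD/ETc.
Step 1 — soil moisture deficit:
  SMD = (33.8 - 32.1)/100 * 0.5741 * 1000 = 9.75970 mm
Step 2 — daily crop ET (ETc = ET0*Kc):
  ETc = 6.074 * 0.9590 = 5.82497 mm/day
Step 3 — irrigation interval (SMD/ETc):
  interval = 9.75970 / 5.82497 = 1.675 days
Therefore the irrigation interval = 1.675 days.


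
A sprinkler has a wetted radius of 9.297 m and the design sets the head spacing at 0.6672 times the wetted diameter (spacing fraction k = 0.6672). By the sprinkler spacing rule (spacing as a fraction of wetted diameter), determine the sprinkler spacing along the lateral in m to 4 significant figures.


Approach: apply the sprinkler spacing rule (spacing as a fraction of wetted diameter), S = k*(2*R).
S = 0.6672 * (2 * 9.297) = 12.41 m
Therefore the sprinkler spacing along the lateral = 12.41 m.


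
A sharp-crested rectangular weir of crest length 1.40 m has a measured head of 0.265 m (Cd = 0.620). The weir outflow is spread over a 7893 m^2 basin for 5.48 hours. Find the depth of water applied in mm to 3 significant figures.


Approach: apply the rectangular weir equation with a volume-to-depth conversion, Q = (2/3)*Cd*L*sqrt(2g)*H^1.5; d = Q*t/A * 1000.
Step 1 — weir discharge:
  Q = (2/3)*0.620*1.40*sqrt(2*9.81)*0.265^1.5 = 0.34966 m^3/s
Step 2 — volume: V = 0.34966 * 5.48*3600 = 6898.1 m^3
Step 3 — depth: d = V/A * 1000 = 6898.1/7893 * 1000 = 874 mm
Therefore the depth of water applied = 874 mm.


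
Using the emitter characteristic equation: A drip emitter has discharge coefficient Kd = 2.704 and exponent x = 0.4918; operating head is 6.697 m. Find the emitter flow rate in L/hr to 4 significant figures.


Approach: apply the emitter characteristic equation, q = Kd * h^x.
q = 2.704 * 6.697^0.4918 = 6.889 L/hr
Therefore the emitter flow rate = 6.889 L/hr.


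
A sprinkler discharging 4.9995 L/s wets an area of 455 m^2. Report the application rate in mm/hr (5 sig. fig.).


Approach: apply the application rate relation, rate = (Q/A)*3600.
rate = (4.9995 / 455) * 3600 = 39.556 mm/hr
Therefore the application rate = 39.556 mm/hr.


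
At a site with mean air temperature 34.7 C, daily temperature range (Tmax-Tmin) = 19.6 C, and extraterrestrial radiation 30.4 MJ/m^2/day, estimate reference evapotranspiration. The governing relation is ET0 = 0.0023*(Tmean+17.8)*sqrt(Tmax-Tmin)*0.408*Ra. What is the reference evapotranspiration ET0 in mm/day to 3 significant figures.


ET0 = 0.0023*(34.7+17.8)*sqrt(19.6)*0.408*30.4 = 6.63 mm/day
Therefore the reference evapotranspiration ET0 = 6.63 mm/day.


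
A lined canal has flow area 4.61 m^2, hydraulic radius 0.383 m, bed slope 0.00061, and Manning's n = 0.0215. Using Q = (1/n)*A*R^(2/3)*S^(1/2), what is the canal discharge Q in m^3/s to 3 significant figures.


Q = (1/0.0215) * 4.61 * 0.383^(2/3) * 0.00061^(1/2) = 2.79 m^3/s
Therefore the canal discharge Q = 2.79 m^3/s.


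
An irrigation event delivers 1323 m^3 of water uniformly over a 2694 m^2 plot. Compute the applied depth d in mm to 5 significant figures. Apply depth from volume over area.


Approach: apply depth from volume over area, d = (V/A)*1000.
d = (1323 / 2694) * 1000 = 491.09 mm
Therefore the applied depth d = 491.09 mm.


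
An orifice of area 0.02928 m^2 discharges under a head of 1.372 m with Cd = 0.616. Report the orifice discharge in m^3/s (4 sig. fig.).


Approach: apply the orifice equation, Q = Cd*A*sqrt(2*g*h).
Q = 0.616 * 0.02928 * sqrt(2*9.81*1.372) = 0.09358 m^3/s
Therefore the orifice discharge = 0.09358 m^3/s.


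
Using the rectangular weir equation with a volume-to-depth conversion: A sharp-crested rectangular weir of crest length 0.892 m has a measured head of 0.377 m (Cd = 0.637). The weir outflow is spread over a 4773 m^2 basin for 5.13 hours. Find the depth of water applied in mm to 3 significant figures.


Approach: apply the rectangular weir equation with a volume-to-depth conversion, Q = (2/3)*Cd*L*sqrt(2g)*H^1.5; d = Q*t/A * 1000.
Step 1 — weir discharge:
  Q = (2/3)*0.637*0.892*sqrt(2*9.81)*0.377^1.5 = 0.38840 m^3/s
Step 2 — volume: V = 0.38840 * 5.13*3600 = 7172.9 m^3
Step 3 — depth: d = V/A * 1000 = 7172.9/4773 * 1000 = 1500 mm
Therefore the depth of water applied = 1500 mm.


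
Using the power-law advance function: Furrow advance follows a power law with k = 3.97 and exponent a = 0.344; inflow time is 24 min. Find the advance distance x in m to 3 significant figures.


Approach: apply the power-law advance function, x = k*t^a.
x = 3.97 * 24^0.344 = 11.8 m
Therefore the advance distance x = 11.8 m.


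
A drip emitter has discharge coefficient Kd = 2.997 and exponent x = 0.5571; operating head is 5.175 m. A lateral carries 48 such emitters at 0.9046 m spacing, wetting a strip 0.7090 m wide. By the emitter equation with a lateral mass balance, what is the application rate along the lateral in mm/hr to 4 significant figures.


Approach: apply the emitter equation with a lateral mass balance, q = Kd*h^x; Q = n*q; rate = Q/(n*spacing*width).
Step 1 — single emitter flow (q = Kd*h^x):
  q = 2.997 * 5.175^0.5571 = 7.48870 L/hr
Step 2 — total lateral flow: Q = 48 * 7.48870 = 359.457 L/hr
Step 3 — wetted area: A = 48 * 0.9046 * 0.7090 = 30.7853 m^2
Step 4 — application rate: Q/A = 359.457/30.7853 = 11.68 mm/hr
Therefore the application rate along the lateral = 11.68 mm/hr.


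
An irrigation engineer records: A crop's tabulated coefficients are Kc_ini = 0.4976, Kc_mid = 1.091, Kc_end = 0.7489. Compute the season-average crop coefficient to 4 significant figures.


Approach: apply a simple seasonal average, Kc_avg = (Kc_ini + Kc_mid + Kc_end)/3.
Kc_avg = (0.4976 + 1.091 + 0.7489)/3 = 0.7792
Therefore the season-average crop coefficient = 0.7792.


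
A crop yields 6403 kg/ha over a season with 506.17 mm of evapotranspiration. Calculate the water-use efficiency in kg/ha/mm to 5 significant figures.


Approach: apply the water-use efficiency ratio, WUE = yield/ET.
WUE = 6403 / 506.17 = 12.650 kg/ha/mm
Therefore the water-use efficiency = 12.650 kg/ha/mm.


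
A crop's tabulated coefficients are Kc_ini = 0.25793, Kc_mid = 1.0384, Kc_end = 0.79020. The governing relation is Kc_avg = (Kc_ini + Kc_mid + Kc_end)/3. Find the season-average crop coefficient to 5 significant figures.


Kc_avg = (0.25793 + 1.0384 + 0.79020)/3 = 0.69551
Therefore the season-average crop coefficient = 0.69551.


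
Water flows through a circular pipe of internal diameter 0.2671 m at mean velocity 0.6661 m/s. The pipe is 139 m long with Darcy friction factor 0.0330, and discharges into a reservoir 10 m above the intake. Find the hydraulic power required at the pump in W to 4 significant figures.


Approach: apply continuity + Darcy-Weisbach + hydraulic power, Q = A*v; hf = f*(L/D)*(v^2/(2g)); H = static + hf; P = rho*g*Q*H.
Step 1 — flow rate (continuity, Q = A*v):
  A = pi*(0.2671/2)^2 = 0.0560322 m^2
  Q = 0.0560322 * 0.6661 = 0.0373230 m^3/s
Step 2 — friction head loss (Darcy-Weisbach):
  hf = 0.0330 * (139/0.2671) * (0.6661^2 / (2*9.81))
  hf = 0.388360 m
Step 3 — total head: H = 10 + 0.388360 = 10.3884 m
Step 4 — hydraulic power (P = rho*g*Q*H):
  P = 1000 * 9.81 * 0.0373230 * 10.3884 = 3804 W
Therefore the hydraulic power required at the pump = 3804 W.


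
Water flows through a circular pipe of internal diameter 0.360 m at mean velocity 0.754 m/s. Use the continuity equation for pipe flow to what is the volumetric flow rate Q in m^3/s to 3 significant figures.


Approach: apply the continuity equation for pipe flow, Q = A * v with A = pi*(D/2)^2.
A = pi*(0.360/2)^2 = 0.10179 m^2
Q = 0.10179 * 0.754 = 0.0767 m^3/s
Therefore the volumetric flow rate Q = 0.0767 m^3/s.


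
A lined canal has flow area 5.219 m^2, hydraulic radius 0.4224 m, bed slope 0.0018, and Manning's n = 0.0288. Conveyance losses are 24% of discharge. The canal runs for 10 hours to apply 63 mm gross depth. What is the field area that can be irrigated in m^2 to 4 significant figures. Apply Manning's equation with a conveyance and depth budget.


Approach: apply Manning's equation with a conveyance and depth budget, Q = (1/n)*A*R^(2/3)*S^(1/2); Q_field = Q*(1-loss); Area = Q_field*t/(d/1000).
Step 1 — canal discharge (Manning's equation):
  Q = (1/0.0288) * 5.219 * 0.4224^(2/3) * 0.0018^(1/2) = 4.32826 m^3/s
Step 2 — delivered flow: Q_field = 4.32826*(1 - 24/100) = 3.28948 m^3/s
Step 3 — volume delivered: V = 3.28948 * 10*3600 = 118421 m^3
Step 4 — area served: A = V / (depth/1000) = 118421 / 0.063 = 1880000 m^2
Therefore the field area that can be irrigated = 1880000 m^2.


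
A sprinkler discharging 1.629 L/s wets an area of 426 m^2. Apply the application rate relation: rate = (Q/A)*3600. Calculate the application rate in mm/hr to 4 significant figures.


rate = (1.629 / 426) * 3600 = 13.77 mm/hr
Therefore the application rate = 13.77 mm/hr.


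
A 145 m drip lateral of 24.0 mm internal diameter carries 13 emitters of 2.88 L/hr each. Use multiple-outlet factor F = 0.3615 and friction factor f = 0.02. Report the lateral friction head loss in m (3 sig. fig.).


Approach: apply Darcy-Weisbach with the multiple-outlet F-factor, Q = n*q/(3600*1000) m^3/s; v = Q/A; hf = F*f*(L/D)*(v^2/(2g)).
Q = 13*2.88/(3600*1000) = 1.0400e-05 m^3/s
A = pi*(24.0e-3/2)^2 = 4.5239e-04 m^2, so v = Q/A = 0.022989 m/s
hf = 0.3615*0.02*(145/0.0240)*(0.022989^2/(2*9.81)) = 0.00118 m
Therefore the lateral friction head loss = 0.00118 m.


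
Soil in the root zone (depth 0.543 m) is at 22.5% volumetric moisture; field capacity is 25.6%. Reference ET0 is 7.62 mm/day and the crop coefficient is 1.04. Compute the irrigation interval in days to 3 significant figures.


Approach: apply soil-water budget scheduling, SMD = (FC-theta)/100*depth*1000; ETc = ET0*Kc; interval = SMD/ETc.
Step 1 — soil moisture deficit:
  SMD = (25.6 - 22.5)/100 * 0.543 * 1000 = 16.833 mm
Step 2 — daily crop ET (ETc = ET0*Kc):
  ETc = 7.62 * 1.04 = 7.9248 mm/day
Step 3 — irrigation interval (SMD/ETc):
  interval = 16.833 / 7.9248 = 2.12 days
Therefore the irrigation interval = 2.12 days.


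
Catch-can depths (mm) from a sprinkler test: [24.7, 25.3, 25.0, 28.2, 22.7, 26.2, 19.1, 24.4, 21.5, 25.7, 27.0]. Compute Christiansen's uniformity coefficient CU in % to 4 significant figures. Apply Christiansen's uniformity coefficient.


Approach: apply Christiansen's uniformity coefficient, CU = (1 - mean_abs_deviation/mean)*100.
mean = 24.5273 mm
mean |d_i - mean| = 1.89256 mm
CU = (1 - 1.89256/24.5273)*100 = 92.28 %
Therefore Christiansen's uniformity coefficient CU = 92.28 %.


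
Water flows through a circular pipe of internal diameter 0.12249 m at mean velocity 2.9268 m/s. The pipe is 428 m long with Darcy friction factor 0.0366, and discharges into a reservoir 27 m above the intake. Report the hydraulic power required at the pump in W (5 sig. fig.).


Approach: apply continuity + Darcy-Weisbach + hydraulic power, Q = A*v; hf = f*(L/D)*(v^2/(2g)); H = static + hf; P = rho*g*Q*H.
Step 1 — flow rate (continuity, Q = A*v):
  A = pi*(0.12249/2)^2 = 0.01178396 m^2
  Q = 0.01178396 * 2.9268 = 0.03448929 m^3/s
Step 2 — friction head loss (Darcy-Weisbach):
  hf = 0.0366 * (428/0.12249) * (2.9268^2 / (2*9.81))
  hf = 55.83562 m
Step 3 — total head: H = 27 + 55.83562 = 82.83562 m
Step 4 — hydraulic power (P = rho*g*Q*H):
  P = 1000 * 9.81 * 0.03448929 * 82.83562 = 28027 W
Therefore the hydraulic power required at the pump = 28027 W.


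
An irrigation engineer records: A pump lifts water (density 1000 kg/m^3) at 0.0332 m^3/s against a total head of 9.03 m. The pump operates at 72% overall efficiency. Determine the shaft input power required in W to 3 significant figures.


Approach: apply hydraulic power then efficiency conversion, P = rho*g*Q*H; P_in = P/eta.
Step 1 — hydraulic power (P = rho*g*Q*H):
  P = 1000 * 9.81 * 0.0332 * 9.03 = 2941.0 W
Step 2 — input power: P_in = P/eta = 2941.0 / 0.72 = 4080 W
Therefore the shaft input power required = 4080 W.


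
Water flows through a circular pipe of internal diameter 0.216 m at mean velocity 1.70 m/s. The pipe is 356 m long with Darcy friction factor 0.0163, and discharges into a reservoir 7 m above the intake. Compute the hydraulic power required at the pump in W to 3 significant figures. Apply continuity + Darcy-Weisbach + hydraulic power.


Approach: apply continuity + Darcy-Weisbach + hydraulic power, Q = A*v; hf = f*(L/D)*(v^2/(2g)); H = static + hf; P = rho*g*Q*H.
Step 1 — flow rate (continuity, Q = A*v):
  A = pi*(0.216/2)^2 = 0.036644 m^2
  Q = 0.036644 * 1.70 = 0.062294 m^3/s
Step 2 — friction head loss (Darcy-Weisbach):
  hf = 0.0163 * (356/0.216) * (1.70^2 / (2*9.81))
  hf = 3.9572 m
Step 3 — total head: H = 7 + 3.9572 = 10.957 m
Step 4 — hydraulic power (P = rho*g*Q*H):
  P = 1000 * 9.81 * 0.062294 * 10.957 = 6700 W
Therefore the hydraulic power required at the pump = 6700 W.


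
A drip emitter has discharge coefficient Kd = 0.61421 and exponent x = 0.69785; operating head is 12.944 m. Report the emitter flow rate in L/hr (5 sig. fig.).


Approach: apply the emitter characteristic equation, q = Kd * h^x.
q = 0.61421 * 12.944^0.69785 = 3.6675 L/hr
Therefore the emitter flow rate = 3.6675 L/hr.


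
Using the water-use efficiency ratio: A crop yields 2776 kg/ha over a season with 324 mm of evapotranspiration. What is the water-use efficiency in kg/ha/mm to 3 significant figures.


Approach: apply the water-use efficiency ratio, WUE = yield/ET.
WUE = 2776 / 324 = 8.57 kg/ha/mm
Therefore the water-use efficiency = 8.57 kg/ha/mm.


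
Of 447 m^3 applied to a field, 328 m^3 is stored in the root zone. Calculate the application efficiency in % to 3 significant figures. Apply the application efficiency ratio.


Approach: apply the application efficiency ratio, Ea = (stored/applied)*100.
Ea = (328/447)*100 = 73.4 %
Therefore the application efficiency = 73.4 %.


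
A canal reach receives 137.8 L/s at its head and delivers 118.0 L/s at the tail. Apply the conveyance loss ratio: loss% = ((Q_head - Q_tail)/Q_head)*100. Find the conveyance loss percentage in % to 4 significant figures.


loss = ((137.8 - 118.0)/137.8)*100 = 14.37 %
Therefore the conveyance loss percentage = 14.37 %.


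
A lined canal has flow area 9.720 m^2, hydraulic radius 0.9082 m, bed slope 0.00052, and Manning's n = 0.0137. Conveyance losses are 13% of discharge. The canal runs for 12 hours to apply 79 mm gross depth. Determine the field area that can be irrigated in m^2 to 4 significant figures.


Approach: apply Manning's equation with a conveyance and depth budget, Q = (1/n)*A*R^(2/3)*S^(1/2); Q_field = Q*(1-loss); Area = Q_field*t/(d/1000).
Step 1 — canal discharge (Manning's equation):
  Q = (1/0.0137) * 9.720 * 0.9082^(2/3) * 0.00052^(1/2) = 15.1729 m^3/s
Step 2 — delivered flow: Q_field = 15.1729*(1 - 13/100) = 13.2004 m^3/s
Step 3 — volume delivered: V = 13.2004 * 12*3600 = 570258 m^3
Step 4 — area served: A = V / (depth/1000) = 570258 / 0.079 = 7218000 m^2
Therefore the field area that can be irrigated = 7218000 m^2.


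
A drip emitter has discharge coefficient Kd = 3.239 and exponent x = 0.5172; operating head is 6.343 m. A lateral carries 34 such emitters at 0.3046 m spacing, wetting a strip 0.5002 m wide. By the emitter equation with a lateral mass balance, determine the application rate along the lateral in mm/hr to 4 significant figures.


Approach: apply the emitter equation with a lateral mass balance, q = Kd*h^x; Q = n*q; rate = Q/(n*spacing*width).
Step 1 — single emitter flow (q = Kd*h^x):
  q = 3.239 * 6.343^0.5172 = 8.42089 L/hr
Step 2 — total lateral flow: Q = 34 * 8.42089 = 286.310 L/hr
Step 3 — wetted area: A = 34 * 0.3046 * 0.5002 = 5.18027 m^2
Step 4 — application rate: Q/A = 286.310/5.18027 = 55.27 mm/hr
Therefore the application rate along the lateral = 55.27 mm/hr.


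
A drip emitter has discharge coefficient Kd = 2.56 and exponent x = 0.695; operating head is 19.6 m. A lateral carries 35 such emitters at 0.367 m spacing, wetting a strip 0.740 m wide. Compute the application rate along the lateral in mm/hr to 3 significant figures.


Approach: apply the emitter equation with a lateral mass balance, q = Kd*h^x; Q = n*q; rate = Q/(n*spacing*width).
Step 1 — single emitter flow (q = Kd*h^x):
  q = 2.56 * 19.6^0.695 = 20.247 L/hr
Step 2 — total lateral flow: Q = 35 * 20.247 = 708.64 L/hr
Step 3 — wetted area: A = 35 * 0.367 * 0.740 = 9.5053 m^2
Step 4 — application rate: Q/A = 708.64/9.5053 = 74.6 mm/hr
Therefore the application rate along the lateral = 74.6 mm/hr.


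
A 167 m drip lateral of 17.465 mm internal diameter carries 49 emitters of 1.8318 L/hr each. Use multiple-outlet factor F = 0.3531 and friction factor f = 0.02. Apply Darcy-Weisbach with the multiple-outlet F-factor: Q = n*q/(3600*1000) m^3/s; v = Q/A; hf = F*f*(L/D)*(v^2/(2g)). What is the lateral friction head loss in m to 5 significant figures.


Q = 49*1.8318/(3600*1000) = 2.493283e-05 m^3/s
A = pi*(17.465e-3/2)^2 = 2.395670e-04 m^2, so v = Q/A = 0.1040746 m/s
hf = 0.3531*0.02*(167/0.017465)*(0.1040746^2/(2*9.81)) = 0.037279 m
Therefore the lateral friction head loss = 0.037279 m.


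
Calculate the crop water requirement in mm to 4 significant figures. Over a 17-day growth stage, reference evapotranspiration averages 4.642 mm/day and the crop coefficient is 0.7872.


Approach: apply the crop water requirement relation, CWR = ET0 * Kc * days.
CWR = 4.642 * 0.7872 * 17 = 62.12 mm
Therefore the crop water requirement = 62.12 mm.


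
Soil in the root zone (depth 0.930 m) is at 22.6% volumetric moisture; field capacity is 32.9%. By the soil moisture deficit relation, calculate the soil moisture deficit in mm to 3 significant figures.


Approach: apply the soil moisture deficit relation, SMD = (FC - theta)/100 * depth * 1000.
SMD = (32.9 - 22.6)/100 * 0.930 * 1000 = 95.8 mm
Therefore the soil moisture deficit = 95.8 mm.


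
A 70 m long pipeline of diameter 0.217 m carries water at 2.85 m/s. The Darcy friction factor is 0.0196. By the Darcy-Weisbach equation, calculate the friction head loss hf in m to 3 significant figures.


Approach: apply the Darcy-Weisbach equation, hf = f*(L/D)*(v^2/(2g)).
hf = 0.0196 * (70/0.217) * (2.85^2 / (2*9.81))
hf = 2.62 m
Therefore the friction head loss hf = 2.62 m.


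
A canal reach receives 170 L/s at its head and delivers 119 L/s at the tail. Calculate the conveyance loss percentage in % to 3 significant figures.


Approach: apply the conveyance loss ratio, loss% = ((Q_head - Q_tail)/Q_head)*100.
loss = ((170 - 119)/170)*100 = 30.0 %
Therefore the conveyance loss percentage = 30.0 %.


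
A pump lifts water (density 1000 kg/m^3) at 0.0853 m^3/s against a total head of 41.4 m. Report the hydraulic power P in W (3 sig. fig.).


Approach: apply the hydraulic power relation, P = rho*g*Q*H.
P = 1000 * 9.81 * 0.0853 * 41.4 = 34600 W
Therefore the hydraulic power P = 34600 W.


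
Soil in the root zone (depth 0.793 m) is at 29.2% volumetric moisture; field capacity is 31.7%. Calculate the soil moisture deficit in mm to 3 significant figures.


Approach: apply the soil moisture deficit relation, SMD = (FC - theta)/100 * depth * 1000.
SMD = (31.7 - 29.2)/100 * 0.793 * 1000 = 19.8 mm
Therefore the soil moisture deficit = 19.8 mm.


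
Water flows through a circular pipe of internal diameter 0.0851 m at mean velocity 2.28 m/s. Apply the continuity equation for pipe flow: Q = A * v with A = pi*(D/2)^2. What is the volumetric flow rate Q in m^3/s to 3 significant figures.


A = pi*(0.0851/2)^2 = 0.0056879 m^2
Q = 0.0056879 * 2.28 = 0.0130 m^3/s
Therefore the volumetric flow rate Q = 0.0130 m^3/s.


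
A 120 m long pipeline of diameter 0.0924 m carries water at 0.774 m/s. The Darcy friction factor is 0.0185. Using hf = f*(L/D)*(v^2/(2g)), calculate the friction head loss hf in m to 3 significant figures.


hf = 0.0185 * (120/0.0924) * (0.774^2 / (2*9.81))
hf = 0.734 m
Therefore the friction head loss hf = 0.734 m.


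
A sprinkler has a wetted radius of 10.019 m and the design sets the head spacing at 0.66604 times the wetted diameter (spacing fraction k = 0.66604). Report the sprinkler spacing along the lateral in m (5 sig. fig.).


Approach: apply the sprinkler spacing rule (spacing as a fraction of wetted diameter), S = k*(2*R).
S = 0.66604 * (2 * 10.019) = 13.346 m
Therefore the sprinkler spacing along the lateral = 13.346 m.


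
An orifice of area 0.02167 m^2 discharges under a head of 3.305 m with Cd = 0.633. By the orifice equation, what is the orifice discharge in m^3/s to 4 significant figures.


Approach: apply the orifice equation, Q = Cd*A*sqrt(2*g*h).
Q = 0.633 * 0.02167 * sqrt(2*9.81*3.305) = 0.1105 m^3/s
Therefore the orifice discharge = 0.1105 m^3/s.


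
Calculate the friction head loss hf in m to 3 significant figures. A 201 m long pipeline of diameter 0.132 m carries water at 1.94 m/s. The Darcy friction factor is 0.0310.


Approach: apply the Darcy-Weisbach equation, hf = f*(L/D)*(v^2/(2g)).
hf = 0.0310 * (201/0.132) * (1.94^2 / (2*9.81))
hf = 9.05 m
Therefore the friction head loss hf = 9.05 m.


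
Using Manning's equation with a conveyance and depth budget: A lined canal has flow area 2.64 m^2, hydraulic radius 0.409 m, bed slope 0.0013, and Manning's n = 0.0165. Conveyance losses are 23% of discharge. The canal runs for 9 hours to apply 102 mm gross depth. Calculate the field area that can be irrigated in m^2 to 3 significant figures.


Approach: apply Manning's equation with a conveyance and depth budget, Q = (1/n)*A*R^(2/3)*S^(1/2); Q_field = Q*(1-loss); Area = Q_field*t/(d/1000).
Step 1 — canal discharge (Manning's equation):
  Q = (1/0.0165) * 2.64 * 0.409^(2/3) * 0.0013^(1/2) = 3.1786 m^3/s
Step 2 — delivered flow: Q_field = 3.1786*(1 - 23/100) = 2.4475 m^3/s
Step 3 — volume delivered: V = 2.4475 * 9*3600 = 79301 m^3
Step 4 — area served: A = V / (depth/1000) = 79301 / 0.102 = 777000 m^2
Therefore the field area that can be irrigated = 777000 m^2.


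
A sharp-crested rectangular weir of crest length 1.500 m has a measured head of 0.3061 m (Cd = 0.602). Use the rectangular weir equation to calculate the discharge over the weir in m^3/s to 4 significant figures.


Approach: apply the rectangular weir equation, Q = (2/3)*Cd*L*sqrt(2g)*H^1.5.
Q = (2/3)*0.602*1.500*sqrt(2*9.81)*0.3061^1.5 = 0.4516 m^3/s
Therefore the discharge over the weir = 0.4516 m^3/s.


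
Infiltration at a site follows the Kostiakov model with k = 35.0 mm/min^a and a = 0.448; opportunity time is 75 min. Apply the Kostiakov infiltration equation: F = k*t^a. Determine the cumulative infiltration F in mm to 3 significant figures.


F = 35.0 * 75^0.448 = 242 mm
Therefore the cumulative infiltration F = 242 mm.


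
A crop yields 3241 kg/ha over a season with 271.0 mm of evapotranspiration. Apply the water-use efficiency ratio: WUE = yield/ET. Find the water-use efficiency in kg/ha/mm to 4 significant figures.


WUE = 3241 / 271.0 = 11.96 kg/ha/mm
Therefore the water-use efficiency = 11.96 kg/ha/mm.


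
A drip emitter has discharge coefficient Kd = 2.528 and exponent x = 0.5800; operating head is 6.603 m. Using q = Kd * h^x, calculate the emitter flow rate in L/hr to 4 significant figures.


q = 2.528 * 6.603^0.5800 = 7.555 L/hr
Therefore the emitter flow rate = 7.555 L/hr.


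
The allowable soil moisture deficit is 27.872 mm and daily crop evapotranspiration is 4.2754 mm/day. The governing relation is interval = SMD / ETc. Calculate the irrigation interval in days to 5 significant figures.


interval = 27.872 / 4.2754 = 6.5192 days
Therefore the irrigation interval = 6.5192 days.


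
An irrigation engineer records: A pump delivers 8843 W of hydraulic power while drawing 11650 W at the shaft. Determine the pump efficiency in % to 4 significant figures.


Approach: apply the efficiency ratio, eta = (P_out/P_in)*100.
eta = (8843 / 11650) * 100 = 75.91 %
Therefore the pump efficiency = 75.91 %.


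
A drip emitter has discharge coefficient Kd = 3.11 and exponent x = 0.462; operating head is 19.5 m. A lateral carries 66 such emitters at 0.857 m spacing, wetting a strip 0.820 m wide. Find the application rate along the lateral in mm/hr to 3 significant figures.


Approach: apply the emitter equation with a lateral mass balance, q = Kd*h^x; Q = n*q; rate = Q/(n*spacing*width).
Step 1 — single emitter flow (q = Kd*h^x):
  q = 3.11 * 19.5^0.462 = 12.268 L/hr
Step 2 — total lateral flow: Q = 66 * 12.268 = 809.66 L/hr
Step 3 — wetted area: A = 66 * 0.857 * 0.820 = 46.381 m^2
Step 4 — application rate: Q/A = 809.66/46.381 = 17.5 mm/hr
Therefore the application rate along the lateral = 17.5 mm/hr.


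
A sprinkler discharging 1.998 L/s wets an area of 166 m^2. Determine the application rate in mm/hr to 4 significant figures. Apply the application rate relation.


Approach: apply the application rate relation, rate = (Q/A)*3600.
rate = (1.998 / 166) * 3600 = 43.33 mm/hr
Therefore the application rate = 43.33 mm/hr.


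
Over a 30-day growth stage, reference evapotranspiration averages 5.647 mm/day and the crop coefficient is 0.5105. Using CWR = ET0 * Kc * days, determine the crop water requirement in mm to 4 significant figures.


CWR = 5.647 * 0.5105 * 30 = 86.48 mm
Therefore the crop water requirement = 86.48 mm.


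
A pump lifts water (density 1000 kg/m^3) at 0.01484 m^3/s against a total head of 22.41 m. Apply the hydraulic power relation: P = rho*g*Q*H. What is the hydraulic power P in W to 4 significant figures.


P = 1000 * 9.81 * 0.01484 * 22.41 = 3262 W
Therefore the hydraulic power P = 3262 W.


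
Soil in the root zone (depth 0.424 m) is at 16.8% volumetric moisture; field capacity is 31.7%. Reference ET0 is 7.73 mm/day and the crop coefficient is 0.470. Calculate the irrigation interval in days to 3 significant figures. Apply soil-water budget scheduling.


Approach: apply soil-water budget scheduling, SMD = (FC-theta)/100*depth*1000; ETc = ET0*Kc; interval = SMD/ETc.
Step 1 — soil moisture deficit:
  SMD = (31.7 - 16.8)/100 * 0.424 * 1000 = 63.176 mm
Step 2 — daily crop ET (ETc = ET0*Kc):
  ETc = 7.73 * 0.470 = 3.6331 mm/day
Step 3 — irrigation interval (SMD/ETc):
  interval = 63.176 / 3.6331 = 17.4 days
Therefore the irrigation interval = 17.4 days.


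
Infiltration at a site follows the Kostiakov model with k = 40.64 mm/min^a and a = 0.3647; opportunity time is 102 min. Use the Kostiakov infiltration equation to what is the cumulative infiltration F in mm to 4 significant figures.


Approach: apply the Kostiakov infiltration equation, F = k*t^a.
F = 40.64 * 102^0.3647 = 219.5 mm
Therefore the cumulative infiltration F = 219.5 mm.


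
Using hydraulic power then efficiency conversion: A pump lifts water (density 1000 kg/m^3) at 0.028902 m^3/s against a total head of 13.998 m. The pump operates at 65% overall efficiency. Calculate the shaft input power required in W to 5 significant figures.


Approach: apply hydraulic power then efficiency conversion, P = rho*g*Q*H; P_in = P/eta.
Step 1 — hydraulic power (P = rho*g*Q*H):
  P = 1000 * 9.81 * 0.028902 * 13.998 = 3968.834 W
Step 2 — input power: P_in = P/eta = 3968.834 / 0.65 = 6105.9 W
Therefore the shaft input power required = 6105.9 W.


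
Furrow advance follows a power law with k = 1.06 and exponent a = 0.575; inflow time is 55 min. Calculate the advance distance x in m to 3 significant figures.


Approach: apply the power-law advance function, x = k*t^a.
x = 1.06 * 55^0.575 = 10.6 m
Therefore the advance distance x = 10.6 m.


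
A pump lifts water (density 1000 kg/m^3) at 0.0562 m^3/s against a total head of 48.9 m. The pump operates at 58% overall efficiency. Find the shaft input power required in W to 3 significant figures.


Approach: apply hydraulic power then efficiency conversion, P = rho*g*Q*H; P_in = P/eta.
Step 1 — hydraulic power (P = rho*g*Q*H):
  P = 1000 * 9.81 * 0.0562 * 48.9 = 26960 W
Step 2 — input power: P_in = P/eta = 26960 / 0.58 = 46500 W
Therefore the shaft input power required = 46500 W.


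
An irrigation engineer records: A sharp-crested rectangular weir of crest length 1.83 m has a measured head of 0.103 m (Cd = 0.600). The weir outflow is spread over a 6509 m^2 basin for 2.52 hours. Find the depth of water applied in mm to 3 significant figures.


Approach: apply the rectangular weir equation with a volume-to-depth conversion, Q = (2/3)*Cd*L*sqrt(2g)*H^1.5; d = Q*t/A * 1000.
Step 1 — weir discharge:
  Q = (2/3)*0.600*1.83*sqrt(2*9.81)*0.103^1.5 = 0.10718 m^3/s
Step 2 — volume: V = 0.10718 * 2.52*3600 = 972.34 m^3
Step 3 — depth: d = V/A * 1000 = 972.34/6509 * 1000 = 149 mm
Therefore the depth of water applied = 149 mm.


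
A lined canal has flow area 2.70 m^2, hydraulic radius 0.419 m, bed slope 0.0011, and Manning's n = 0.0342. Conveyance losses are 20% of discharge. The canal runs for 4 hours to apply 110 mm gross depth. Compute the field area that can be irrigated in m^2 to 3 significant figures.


Approach: apply Manning's equation with a conveyance and depth budget, Q = (1/n)*A*R^(2/3)*S^(1/2); Q_field = Q*(1-loss); Area = Q_field*t/(d/1000).
Step 1 — canal discharge (Manning's equation):
  Q = (1/0.0342) * 2.70 * 0.419^(2/3) * 0.0011^(1/2) = 1.4661 m^3/s
Step 2 — delivered flow: Q_field = 1.4661*(1 - 20/100) = 1.1729 m^3/s
Step 3 — volume delivered: V = 1.1729 * 4*3600 = 16890 m^3
Step 4 — area served: A = V / (depth/1000) = 16890 / 0.11 = 154000 m^2
Therefore the field area that can be irrigated = 154000 m^2.


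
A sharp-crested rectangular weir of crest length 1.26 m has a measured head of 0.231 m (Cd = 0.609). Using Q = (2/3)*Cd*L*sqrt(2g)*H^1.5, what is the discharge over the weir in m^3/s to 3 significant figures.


Q = (2/3)*0.609*1.26*sqrt(2*9.81)*0.231^1.5 = 0.252 m^3/s
Therefore the discharge over the weir = 0.252 m^3/s.


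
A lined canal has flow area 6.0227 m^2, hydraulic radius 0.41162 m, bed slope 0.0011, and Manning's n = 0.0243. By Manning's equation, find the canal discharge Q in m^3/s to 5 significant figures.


Approach: apply Manning's equation, Q = (1/n)*A*R^(2/3)*S^(1/2).
Q = (1/0.0243) * 6.0227 * 0.41162^(2/3) * 0.0011^(1/2) = 4.5486 m^3/s
Therefore the canal discharge Q = 4.5486 m^3/s.


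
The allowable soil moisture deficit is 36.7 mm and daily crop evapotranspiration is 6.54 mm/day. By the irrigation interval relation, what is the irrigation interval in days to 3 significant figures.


Approach: apply the irrigation interval relation, interval = SMD / ETc.
interval = 36.7 / 6.54 = 5.61 days
Therefore the irrigation interval = 5.61 days.


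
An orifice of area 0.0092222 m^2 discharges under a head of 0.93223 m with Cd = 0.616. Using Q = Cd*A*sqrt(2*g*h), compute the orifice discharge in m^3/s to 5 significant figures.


Q = 0.616 * 0.0092222 * sqrt(2*9.81*0.93223) = 0.024296 m^3/s
Therefore the orifice discharge = 0.024296 m^3/s.


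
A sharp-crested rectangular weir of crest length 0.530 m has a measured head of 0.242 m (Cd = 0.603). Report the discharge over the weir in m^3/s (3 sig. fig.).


Approach: apply the rectangular weir equation, Q = (2/3)*Cd*L*sqrt(2g)*H^1.5.
Q = (2/3)*0.603*0.530*sqrt(2*9.81)*0.242^1.5 = 0.112 m^3/s
Therefore the discharge over the weir = 0.112 m^3/s.


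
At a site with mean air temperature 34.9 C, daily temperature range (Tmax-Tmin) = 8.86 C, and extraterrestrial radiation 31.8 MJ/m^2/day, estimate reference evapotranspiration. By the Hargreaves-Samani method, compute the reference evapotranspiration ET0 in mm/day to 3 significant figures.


Approach: apply the Hargreaves-Samani method, ET0 = 0.0023*(Tmean+17.8)*sqrt(Tmax-Tmin)*0.408*Ra.
ET0 = 0.0023*(34.9+17.8)*sqrt(8.86)*0.408*31.8 = 4.68 mm/day
Therefore the reference evapotranspiration ET0 = 4.68 mm/day.


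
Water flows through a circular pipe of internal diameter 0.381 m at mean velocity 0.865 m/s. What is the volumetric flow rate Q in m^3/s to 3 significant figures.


Approach: apply the continuity equation for pipe flow, Q = A * v with A = pi*(D/2)^2.
A = pi*(0.381/2)^2 = 0.11401 m^2
Q = 0.11401 * 0.865 = 0.0986 m^3/s
Therefore the volumetric flow rate Q = 0.0986 m^3/s.


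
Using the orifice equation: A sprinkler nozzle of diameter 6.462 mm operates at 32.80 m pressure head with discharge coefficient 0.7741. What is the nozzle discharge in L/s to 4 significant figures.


Approach: apply the orifice equation, Q = Cd*A*sqrt(2*g*h), A = pi*(d/2)^2.
A = pi*(6.462e-3/2)^2 = 3.27962e-05 m^2
Q = 0.7741 * 3.27962e-05 * sqrt(2*9.81*32.80) * 1000 = 0.6440 L/s
Therefore the nozzle discharge = 0.6440 L/s.


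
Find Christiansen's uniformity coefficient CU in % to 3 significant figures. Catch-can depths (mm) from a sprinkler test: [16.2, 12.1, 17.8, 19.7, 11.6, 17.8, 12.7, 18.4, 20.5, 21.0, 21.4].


Approach: apply Christiansen's uniformity coefficient, CU = (1 - mean_abs_deviation/mean)*100.
mean = 17.200 mm
mean |d_i - mean| = 2.9455 mm
CU = (1 - 2.9455/17.200)*100 = 82.9 %
Therefore Christiansen's uniformity coefficient CU = 82.9 %.


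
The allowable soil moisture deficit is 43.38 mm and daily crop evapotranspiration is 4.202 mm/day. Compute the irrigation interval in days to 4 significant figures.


Approach: apply the irrigation interval relation, interval = SMD / ETc.
interval = 43.38 / 4.202 = 10.32 days
Therefore the irrigation interval = 10.32 days.


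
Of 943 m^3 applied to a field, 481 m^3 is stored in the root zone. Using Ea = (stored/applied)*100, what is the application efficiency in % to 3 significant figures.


Ea = (481/943)*100 = 51.0 %
Therefore the application efficiency = 51.0 %.


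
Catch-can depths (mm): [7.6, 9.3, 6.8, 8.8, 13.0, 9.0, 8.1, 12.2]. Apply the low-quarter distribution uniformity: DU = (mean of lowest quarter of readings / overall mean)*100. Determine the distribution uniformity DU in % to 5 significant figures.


sorted lowest 2 of 8: [6.8, 7.6] -> mean = 7.200000 mm
overall mean = 9.350000 mm
DU = (7.200000/9.350000)*100 = 77.005 %
Therefore the distribution uniformity DU = 77.005 %.


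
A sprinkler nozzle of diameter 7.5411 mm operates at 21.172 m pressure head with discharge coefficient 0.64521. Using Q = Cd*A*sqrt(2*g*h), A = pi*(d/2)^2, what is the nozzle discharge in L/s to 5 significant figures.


A = pi*(7.5411e-3/2)^2 = 4.466417e-05 m^2
Q = 0.64521 * 4.466417e-05 * sqrt(2*9.81*21.172) * 1000 = 0.58734 L/s
Therefore the nozzle discharge = 0.58734 L/s.


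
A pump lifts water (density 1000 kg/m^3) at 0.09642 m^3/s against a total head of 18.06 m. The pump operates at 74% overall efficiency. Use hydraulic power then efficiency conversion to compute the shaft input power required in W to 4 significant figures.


Approach: apply hydraulic power then efficiency conversion, P = rho*g*Q*H; P_in = P/eta.
Step 1 — hydraulic power (P = rho*g*Q*H):
  P = 1000 * 9.81 * 0.09642 * 18.06 = 17082.6 W
Step 2 — input power: P_in = P/eta = 17082.6 / 0.74 = 23080 W
Therefore the shaft input power required = 23080 W.


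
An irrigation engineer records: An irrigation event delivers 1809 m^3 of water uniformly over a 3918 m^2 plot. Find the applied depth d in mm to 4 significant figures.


Approach: apply depth from volume over area, d = (V/A)*1000.
d = (1809 / 3918) * 1000 = 461.7 mm
Therefore the applied depth d = 461.7 mm.


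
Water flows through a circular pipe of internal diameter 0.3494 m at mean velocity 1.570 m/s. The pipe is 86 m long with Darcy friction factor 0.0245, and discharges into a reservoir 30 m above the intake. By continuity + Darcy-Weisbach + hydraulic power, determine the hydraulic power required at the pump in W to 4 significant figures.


Approach: apply continuity + Darcy-Weisbach + hydraulic power, Q = A*v; hf = f*(L/D)*(v^2/(2g)); H = static + hf; P = rho*g*Q*H.
Step 1 — flow rate (continuity, Q = A*v):
  A = pi*(0.3494/2)^2 = 0.0958817 m^2
  Q = 0.0958817 * 1.570 = 0.150534 m^3/s
Step 2 — friction head loss (Darcy-Weisbach):
  hf = 0.0245 * (86/0.3494) * (1.570^2 / (2*9.81))
  hf = 0.757603 m
Step 3 — total head: H = 30 + 0.757603 = 30.7576 m
Step 4 — hydraulic power (P = rho*g*Q*H):
  P = 1000 * 9.81 * 0.150534 * 30.7576 = 45420 W
Therefore the hydraulic power required at the pump = 45420 W.


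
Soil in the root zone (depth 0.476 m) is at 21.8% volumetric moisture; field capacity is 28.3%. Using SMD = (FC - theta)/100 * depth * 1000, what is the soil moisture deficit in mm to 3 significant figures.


SMD = (28.3 - 21.8)/100 * 0.476 * 1000 = 30.9 mm
Therefore the soil moisture deficit = 30.9 mm.


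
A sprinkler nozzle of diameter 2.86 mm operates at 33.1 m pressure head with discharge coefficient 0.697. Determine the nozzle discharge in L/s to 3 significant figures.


Approach: apply the orifice equation, Q = Cd*A*sqrt(2*g*h), A = pi*(d/2)^2.
A = pi*(2.86e-3/2)^2 = 6.4242e-06 m^2
Q = 0.697 * 6.4242e-06 * sqrt(2*9.81*33.1) * 1000 = 0.114 L/s
Therefore the nozzle discharge = 0.114 L/s.


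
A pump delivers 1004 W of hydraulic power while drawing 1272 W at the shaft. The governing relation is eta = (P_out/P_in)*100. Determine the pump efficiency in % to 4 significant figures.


eta = (1004 / 1272) * 100 = 78.93 %
Therefore the pump efficiency = 78.93 %.


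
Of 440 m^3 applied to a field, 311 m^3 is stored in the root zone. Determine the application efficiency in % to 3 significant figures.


Approach: apply the application efficiency ratio, Ea = (stored/applied)*100.
Ea = (311/440)*100 = 70.7 %
Therefore the application efficiency = 70.7 %.
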